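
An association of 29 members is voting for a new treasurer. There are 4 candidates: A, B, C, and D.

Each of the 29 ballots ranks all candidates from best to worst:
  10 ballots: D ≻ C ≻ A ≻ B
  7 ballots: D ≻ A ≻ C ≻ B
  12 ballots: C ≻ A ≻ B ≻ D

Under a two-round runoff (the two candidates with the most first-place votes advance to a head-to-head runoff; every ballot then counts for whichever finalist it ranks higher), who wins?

D

Round 1 first-place votes: A 0, B 0, C 12, D 17. D and C advance.
Runoff: D is ranked above C on 17 ballots, C above D on 12.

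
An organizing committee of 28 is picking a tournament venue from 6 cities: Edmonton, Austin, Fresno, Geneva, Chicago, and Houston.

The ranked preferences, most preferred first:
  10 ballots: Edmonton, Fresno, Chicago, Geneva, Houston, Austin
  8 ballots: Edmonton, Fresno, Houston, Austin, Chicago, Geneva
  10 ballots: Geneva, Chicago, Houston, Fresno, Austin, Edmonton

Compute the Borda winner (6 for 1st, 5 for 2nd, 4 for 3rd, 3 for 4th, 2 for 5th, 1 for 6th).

Edmonton: 10×6 + 8×6 + 10×1 = 118
Austin: 10×1 + 8×3 + 10×2 = 54
Fresno: 10×5 + 8×5 + 10×3 = 120
Geneva: 10×3 + 8×1 + 10×6 = 98
Chicago: 10×4 + 8×2 + 10×5 = 106
Houston: 10×2 + 8×4 + 10×4 = 92

Fresno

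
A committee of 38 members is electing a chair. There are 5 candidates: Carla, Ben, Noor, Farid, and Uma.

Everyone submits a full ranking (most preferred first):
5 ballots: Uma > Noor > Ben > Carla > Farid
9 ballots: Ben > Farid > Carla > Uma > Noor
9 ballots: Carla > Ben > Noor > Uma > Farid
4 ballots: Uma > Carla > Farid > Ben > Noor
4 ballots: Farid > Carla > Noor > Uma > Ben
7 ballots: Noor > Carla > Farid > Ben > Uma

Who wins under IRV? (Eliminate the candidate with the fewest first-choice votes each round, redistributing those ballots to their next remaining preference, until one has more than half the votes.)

Carla

Round 1: Carla 9, Ben 9, Noor 7, Farid 4, Uma 9. Farid eliminated.
Round 2: Carla 13, Ben 9, Noor 7, Uma 9. Noor eliminated.
Round 3: Carla 20, Ben 9, Uma 9. Carla has a majority (≥20).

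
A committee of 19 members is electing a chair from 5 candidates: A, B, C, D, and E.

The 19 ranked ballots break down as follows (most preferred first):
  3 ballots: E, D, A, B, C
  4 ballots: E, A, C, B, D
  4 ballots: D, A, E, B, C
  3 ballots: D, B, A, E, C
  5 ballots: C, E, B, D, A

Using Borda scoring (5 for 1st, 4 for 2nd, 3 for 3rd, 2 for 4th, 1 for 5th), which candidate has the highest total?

A: 3×3 + 4×4 + 4×4 + 3×3 + 5×1 = 55
B: 3×2 + 4×2 + 4×2 + 3×4 + 5×3 = 49
C: 3×1 + 4×3 + 4×1 + 3×1 + 5×5 = 47
D: 3×4 + 4×1 + 4×5 + 3×5 + 5×2 = 61
E: 3×5 + 4×5 + 4×3 + 3×2 + 5×4 = 73

E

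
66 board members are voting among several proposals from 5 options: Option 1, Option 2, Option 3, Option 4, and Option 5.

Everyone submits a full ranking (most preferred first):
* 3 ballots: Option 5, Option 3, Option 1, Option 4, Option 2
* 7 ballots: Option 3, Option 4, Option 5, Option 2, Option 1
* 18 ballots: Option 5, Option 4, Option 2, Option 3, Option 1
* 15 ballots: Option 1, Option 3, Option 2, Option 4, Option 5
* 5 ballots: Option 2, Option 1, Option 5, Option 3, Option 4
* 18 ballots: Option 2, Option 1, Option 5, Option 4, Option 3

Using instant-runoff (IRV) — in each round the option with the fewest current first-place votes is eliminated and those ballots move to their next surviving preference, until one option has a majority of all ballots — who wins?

Option 2

Round 1: Option 1 15, Option 2 23, Option 3 7, Option 4 0, Option 5 21. Option 4 eliminated.
Round 2: Option 1 15, Option 2 23, Option 3 7, Option 5 21. Option 3 eliminated.
Round 3: Option 1 15, Option 2 23, Option 5 28. Option 1 eliminated.
Round 4: Option 2 38, Option 5 28. Option 2 has a majority (≥34).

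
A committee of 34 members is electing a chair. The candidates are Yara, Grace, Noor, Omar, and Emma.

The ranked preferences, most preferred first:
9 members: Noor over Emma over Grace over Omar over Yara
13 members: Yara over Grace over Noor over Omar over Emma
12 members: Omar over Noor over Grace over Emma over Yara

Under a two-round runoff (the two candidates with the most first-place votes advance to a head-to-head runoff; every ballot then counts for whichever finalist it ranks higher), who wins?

Omar

Round 1 first-place votes: Yara 13, Grace 0, Noor 9, Omar 12, Emma 0. Yara and Omar advance.
Runoff: Yara is ranked above Omar on 13 ballots, Omar above Yara on 21.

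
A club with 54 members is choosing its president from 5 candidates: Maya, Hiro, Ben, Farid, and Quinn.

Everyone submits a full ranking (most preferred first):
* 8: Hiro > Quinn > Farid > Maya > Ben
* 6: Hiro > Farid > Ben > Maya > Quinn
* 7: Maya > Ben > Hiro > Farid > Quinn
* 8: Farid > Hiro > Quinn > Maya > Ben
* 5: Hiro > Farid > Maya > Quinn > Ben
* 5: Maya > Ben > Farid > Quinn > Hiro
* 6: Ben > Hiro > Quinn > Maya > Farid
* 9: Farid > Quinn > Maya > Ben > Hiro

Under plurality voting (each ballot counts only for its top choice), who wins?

Hiro

First-place votes: Maya 12, Hiro 19, Ben 6, Farid 17, Quinn 0.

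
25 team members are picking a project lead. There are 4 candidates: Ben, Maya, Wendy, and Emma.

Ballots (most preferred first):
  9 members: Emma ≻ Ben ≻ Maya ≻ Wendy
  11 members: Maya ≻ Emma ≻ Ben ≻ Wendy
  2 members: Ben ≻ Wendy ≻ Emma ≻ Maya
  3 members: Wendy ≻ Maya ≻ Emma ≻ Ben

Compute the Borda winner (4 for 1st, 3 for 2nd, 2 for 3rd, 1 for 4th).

Ben: 9×3 + 11×2 + 2×4 + 3×1 = 60
Maya: 9×2 + 11×4 + 2×1 + 3×3 = 73
Wendy: 9×1 + 11×1 + 2×3 + 3×4 = 38
Emma: 9×4 + 11×3 + 2×2 + 3×2 = 79

Emma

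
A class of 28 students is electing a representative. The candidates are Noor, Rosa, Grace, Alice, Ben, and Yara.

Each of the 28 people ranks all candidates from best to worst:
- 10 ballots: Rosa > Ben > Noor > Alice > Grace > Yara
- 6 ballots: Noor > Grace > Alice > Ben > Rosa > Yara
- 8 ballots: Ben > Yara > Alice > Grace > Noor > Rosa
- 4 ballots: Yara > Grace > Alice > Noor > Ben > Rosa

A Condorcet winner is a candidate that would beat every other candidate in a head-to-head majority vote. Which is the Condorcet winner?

Ben

Ben vs Noor: 18–10
Ben vs Rosa: 18–10
Ben vs Grace: 18–10
Ben vs Alice: 18–10
Ben vs Yara: 24–4
Ben beats every other candidate.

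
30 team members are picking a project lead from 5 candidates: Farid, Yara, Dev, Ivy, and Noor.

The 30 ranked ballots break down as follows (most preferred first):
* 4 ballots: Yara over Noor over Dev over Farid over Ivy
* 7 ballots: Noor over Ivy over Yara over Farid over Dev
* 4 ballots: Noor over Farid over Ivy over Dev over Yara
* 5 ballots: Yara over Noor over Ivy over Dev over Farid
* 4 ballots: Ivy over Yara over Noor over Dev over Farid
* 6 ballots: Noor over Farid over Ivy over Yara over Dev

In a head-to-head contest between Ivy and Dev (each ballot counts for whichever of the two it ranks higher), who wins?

Ivy is ranked above Dev on 26 ballots; Dev above Ivy on 4.

Ivy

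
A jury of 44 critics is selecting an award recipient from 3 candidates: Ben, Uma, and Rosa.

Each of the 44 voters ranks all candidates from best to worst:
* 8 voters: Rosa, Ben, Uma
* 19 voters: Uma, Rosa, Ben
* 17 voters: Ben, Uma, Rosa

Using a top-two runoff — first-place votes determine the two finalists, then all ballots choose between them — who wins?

Round 1 first-place votes: Ben 17, Uma 19, Rosa 8. Uma and Ben advance.
Runoff: Uma is ranked above Ben on 19 ballots, Ben above Uma on 25.

Ben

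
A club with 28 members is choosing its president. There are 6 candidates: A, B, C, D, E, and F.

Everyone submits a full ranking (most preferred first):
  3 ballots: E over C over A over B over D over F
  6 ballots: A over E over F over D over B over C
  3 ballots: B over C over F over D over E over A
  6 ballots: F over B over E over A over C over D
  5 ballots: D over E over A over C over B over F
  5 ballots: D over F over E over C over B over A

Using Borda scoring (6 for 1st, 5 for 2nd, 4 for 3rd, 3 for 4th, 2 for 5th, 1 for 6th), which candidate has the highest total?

A: 3×4 + 6×6 + 3×1 + 6×3 + 5×4 + 5×1 = 94
B: 3×3 + 6×2 + 3×6 + 6×5 + 5×2 + 5×2 = 89
C: 3×5 + 6×1 + 3×5 + 6×2 + 5×3 + 5×3 = 78
D: 3×2 + 6×3 + 3×3 + 6×1 + 5×6 + 5×6 = 99
E: 3×6 + 6×5 + 3×2 + 6×4 + 5×5 + 5×4 = 123
F: 3×1 + 6×4 + 3×4 + 6×6 + 5×1 + 5×5 = 105

E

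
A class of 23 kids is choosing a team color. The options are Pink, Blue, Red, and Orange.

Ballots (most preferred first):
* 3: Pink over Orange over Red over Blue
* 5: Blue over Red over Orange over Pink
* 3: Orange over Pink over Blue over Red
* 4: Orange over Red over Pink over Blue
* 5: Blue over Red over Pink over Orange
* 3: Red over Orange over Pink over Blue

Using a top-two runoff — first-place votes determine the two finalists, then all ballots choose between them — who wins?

Round 1 first-place votes: Pink 3, Blue 10, Red 3, Orange 7. Blue and Orange advance.
Runoff: Blue is ranked above Orange on 10 ballots, Orange above Blue on 13.

Orange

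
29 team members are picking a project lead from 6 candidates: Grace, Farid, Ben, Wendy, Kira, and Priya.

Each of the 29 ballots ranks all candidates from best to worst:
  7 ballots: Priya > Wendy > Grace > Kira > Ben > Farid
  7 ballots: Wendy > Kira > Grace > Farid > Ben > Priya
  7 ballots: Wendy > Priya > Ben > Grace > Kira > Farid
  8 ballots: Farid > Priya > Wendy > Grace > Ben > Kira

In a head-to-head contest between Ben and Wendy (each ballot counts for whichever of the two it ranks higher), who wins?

Wendy

Ben is ranked above Wendy on 0 ballots; Wendy above Ben on 29.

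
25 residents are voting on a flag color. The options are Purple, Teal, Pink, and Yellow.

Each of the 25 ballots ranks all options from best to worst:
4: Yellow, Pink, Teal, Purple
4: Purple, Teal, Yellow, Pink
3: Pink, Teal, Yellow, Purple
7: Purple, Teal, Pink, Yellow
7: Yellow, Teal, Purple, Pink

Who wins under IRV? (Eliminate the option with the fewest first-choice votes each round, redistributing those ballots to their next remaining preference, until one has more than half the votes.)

Round 1: Purple 11, Teal 0, Pink 3, Yellow 11. Teal eliminated.
Round 2: Purple 11, Pink 3, Yellow 11. Pink eliminated.
Round 3: Purple 11, Yellow 14. Yellow has a majority (≥13).

Yellow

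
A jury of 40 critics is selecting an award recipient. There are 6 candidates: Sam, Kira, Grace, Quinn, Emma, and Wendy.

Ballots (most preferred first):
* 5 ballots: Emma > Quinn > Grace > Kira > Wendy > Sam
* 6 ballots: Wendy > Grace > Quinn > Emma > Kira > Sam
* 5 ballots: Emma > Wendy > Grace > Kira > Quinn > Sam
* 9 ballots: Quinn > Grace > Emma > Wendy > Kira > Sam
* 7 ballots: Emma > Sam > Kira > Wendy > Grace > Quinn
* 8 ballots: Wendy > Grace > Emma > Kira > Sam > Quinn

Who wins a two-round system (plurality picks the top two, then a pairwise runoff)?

Round 1 first-place votes: Sam 0, Kira 0, Grace 0, Quinn 9, Emma 17, Wendy 14. Emma and Wendy advance.
Runoff: Emma is ranked above Wendy on 26 ballots, Wendy above Emma on 14.

Emma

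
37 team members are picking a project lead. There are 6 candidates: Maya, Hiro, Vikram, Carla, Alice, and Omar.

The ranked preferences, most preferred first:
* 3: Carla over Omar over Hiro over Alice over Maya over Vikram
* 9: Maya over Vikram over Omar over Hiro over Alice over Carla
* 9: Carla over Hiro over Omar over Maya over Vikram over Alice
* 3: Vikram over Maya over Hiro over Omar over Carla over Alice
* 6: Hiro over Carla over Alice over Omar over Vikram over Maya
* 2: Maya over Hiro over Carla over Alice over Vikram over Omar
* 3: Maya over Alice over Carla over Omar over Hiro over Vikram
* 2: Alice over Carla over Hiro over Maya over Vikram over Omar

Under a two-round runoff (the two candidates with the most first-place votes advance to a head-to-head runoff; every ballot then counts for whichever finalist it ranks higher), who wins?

Round 1 first-place votes: Maya 14, Hiro 6, Vikram 3, Carla 12, Alice 2, Omar 0. Maya and Carla advance.
Runoff: Maya is ranked above Carla on 17 ballots, Carla above Maya on 20.

Carla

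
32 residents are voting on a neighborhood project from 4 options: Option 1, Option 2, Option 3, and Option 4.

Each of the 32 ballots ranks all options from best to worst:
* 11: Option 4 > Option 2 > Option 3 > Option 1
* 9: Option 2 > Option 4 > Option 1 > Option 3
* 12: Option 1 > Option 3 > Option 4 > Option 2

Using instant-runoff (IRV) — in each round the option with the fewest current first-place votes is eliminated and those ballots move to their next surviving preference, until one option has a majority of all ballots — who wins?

Option 4

Round 1: Option 1 12, Option 2 9, Option 3 0, Option 4 11. Option 3 eliminated.
Round 2: Option 1 12, Option 2 9, Option 4 11. Option 2 eliminated.
Round 3: Option 1 12, Option 4 20. Option 4 has a majority (≥17).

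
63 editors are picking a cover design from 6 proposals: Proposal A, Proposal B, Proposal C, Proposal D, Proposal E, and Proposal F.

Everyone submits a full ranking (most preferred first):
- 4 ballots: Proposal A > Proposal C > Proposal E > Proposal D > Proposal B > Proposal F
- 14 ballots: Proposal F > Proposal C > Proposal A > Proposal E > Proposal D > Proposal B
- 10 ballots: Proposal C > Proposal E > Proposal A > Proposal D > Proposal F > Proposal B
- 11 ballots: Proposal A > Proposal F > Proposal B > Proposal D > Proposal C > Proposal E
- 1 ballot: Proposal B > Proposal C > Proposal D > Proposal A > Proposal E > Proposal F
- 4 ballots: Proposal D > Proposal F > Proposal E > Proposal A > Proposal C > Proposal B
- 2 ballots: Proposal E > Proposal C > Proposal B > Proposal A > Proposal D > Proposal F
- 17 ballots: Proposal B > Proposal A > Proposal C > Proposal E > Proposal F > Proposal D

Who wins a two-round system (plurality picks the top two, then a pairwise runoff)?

Round 1 first-place votes: Proposal A 15, Proposal B 18, Proposal C 10, Proposal D 4, Proposal E 2, Proposal F 14. Proposal B and Proposal A advance.
Runoff: Proposal B is ranked above Proposal A on 20 ballots, Proposal A above Proposal B on 43.

Proposal A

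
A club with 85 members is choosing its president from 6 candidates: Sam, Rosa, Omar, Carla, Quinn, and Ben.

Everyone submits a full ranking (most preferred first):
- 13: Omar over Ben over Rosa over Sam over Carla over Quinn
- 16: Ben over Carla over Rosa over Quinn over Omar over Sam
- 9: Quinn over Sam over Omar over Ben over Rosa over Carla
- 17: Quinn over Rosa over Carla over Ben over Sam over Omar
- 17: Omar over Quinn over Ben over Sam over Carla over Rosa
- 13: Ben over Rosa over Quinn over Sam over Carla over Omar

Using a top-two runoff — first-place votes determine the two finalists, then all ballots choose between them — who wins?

Round 1 first-place votes: Sam 0, Rosa 0, Omar 30, Carla 0, Quinn 26, Ben 29. Omar and Ben advance.
Runoff: Omar is ranked above Ben on 39 ballots, Ben above Omar on 46.

Ben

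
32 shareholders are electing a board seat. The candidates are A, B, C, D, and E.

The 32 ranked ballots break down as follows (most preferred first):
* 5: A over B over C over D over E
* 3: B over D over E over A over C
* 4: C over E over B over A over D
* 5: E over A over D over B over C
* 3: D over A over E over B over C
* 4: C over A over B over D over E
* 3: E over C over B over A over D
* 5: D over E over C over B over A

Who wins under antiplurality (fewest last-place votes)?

B

Last-place votes: A 5, B 0, C 11, D 7, E 9.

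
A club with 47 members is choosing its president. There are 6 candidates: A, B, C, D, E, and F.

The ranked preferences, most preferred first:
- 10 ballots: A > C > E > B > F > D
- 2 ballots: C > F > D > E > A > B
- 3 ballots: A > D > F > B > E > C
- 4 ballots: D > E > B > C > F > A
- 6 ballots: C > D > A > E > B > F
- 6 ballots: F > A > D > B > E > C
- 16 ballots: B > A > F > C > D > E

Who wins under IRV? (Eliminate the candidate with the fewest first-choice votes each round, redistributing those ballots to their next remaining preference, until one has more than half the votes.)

Round 1: A 13, B 16, C 8, D 4, E 0, F 6. E eliminated.
Round 2: A 13, B 16, C 8, D 4, F 6. D eliminated.
Round 3: A 13, B 20, C 8, F 6. F eliminated.
Round 4: A 19, B 20, C 8. C eliminated.
Round 5: A 27, B 20. A has a majority (≥24).

A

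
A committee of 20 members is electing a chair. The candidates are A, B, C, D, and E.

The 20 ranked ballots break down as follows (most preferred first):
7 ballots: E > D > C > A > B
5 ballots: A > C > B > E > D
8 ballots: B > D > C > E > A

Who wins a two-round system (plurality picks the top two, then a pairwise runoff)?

Round 1 first-place votes: A 5, B 8, C 0, D 0, E 7. B and E advance.
Runoff: B is ranked above E on 13 ballots, E above B on 7.

B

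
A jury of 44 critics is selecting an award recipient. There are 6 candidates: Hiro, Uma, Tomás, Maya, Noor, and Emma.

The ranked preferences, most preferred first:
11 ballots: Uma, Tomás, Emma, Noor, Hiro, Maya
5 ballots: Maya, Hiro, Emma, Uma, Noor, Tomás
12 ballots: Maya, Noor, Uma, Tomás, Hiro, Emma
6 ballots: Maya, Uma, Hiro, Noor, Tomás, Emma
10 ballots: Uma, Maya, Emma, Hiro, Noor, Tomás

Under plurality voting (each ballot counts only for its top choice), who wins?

First-place votes: Hiro 0, Uma 21, Tomás 0, Maya 23, Noor 0, Emma 0.

Maya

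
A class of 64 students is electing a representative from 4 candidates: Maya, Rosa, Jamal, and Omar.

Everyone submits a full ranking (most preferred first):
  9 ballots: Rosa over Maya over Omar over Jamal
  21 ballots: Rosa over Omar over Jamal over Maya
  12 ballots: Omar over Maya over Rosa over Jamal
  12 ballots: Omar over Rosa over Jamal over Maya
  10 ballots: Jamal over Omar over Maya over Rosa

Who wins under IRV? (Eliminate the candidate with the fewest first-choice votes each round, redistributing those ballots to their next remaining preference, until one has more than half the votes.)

Omar

Round 1: Maya 0, Rosa 30, Jamal 10, Omar 24. Maya eliminated.
Round 2: Rosa 30, Jamal 10, Omar 24. Jamal eliminated.
Round 3: Rosa 30, Omar 34. Omar has a majority (≥33).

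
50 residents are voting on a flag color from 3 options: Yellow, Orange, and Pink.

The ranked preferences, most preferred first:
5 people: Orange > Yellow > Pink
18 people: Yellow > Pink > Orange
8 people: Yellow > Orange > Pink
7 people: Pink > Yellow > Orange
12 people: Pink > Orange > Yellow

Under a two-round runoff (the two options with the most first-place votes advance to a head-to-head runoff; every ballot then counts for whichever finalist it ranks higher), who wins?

Yellow

Round 1 first-place votes: Yellow 26, Orange 5, Pink 19. Yellow and Pink advance.
Runoff: Yellow is ranked above Pink on 31 ballots, Pink above Yellow on 19.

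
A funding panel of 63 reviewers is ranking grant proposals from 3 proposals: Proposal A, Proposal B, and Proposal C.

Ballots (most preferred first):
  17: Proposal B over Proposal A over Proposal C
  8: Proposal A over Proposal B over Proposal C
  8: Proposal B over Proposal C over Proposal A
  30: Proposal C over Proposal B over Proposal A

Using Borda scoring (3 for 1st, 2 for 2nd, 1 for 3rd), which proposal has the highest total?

Proposal B

Proposal A: 17×2 + 8×3 + 8×1 + 30×1 = 96
Proposal B: 17×3 + 8×2 + 8×3 + 30×2 = 151
Proposal C: 17×1 + 8×1 + 8×2 + 30×3 = 131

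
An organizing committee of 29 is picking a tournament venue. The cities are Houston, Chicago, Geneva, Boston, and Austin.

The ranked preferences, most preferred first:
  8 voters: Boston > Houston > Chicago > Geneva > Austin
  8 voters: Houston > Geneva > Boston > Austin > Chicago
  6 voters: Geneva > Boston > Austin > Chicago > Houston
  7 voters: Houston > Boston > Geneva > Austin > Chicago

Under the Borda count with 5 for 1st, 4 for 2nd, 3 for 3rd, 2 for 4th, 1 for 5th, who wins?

Houston: 8×4 + 8×5 + 6×1 + 7×5 = 113
Chicago: 8×3 + 8×1 + 6×2 + 7×1 = 51
Geneva: 8×2 + 8×4 + 6×5 + 7×3 = 99
Boston: 8×5 + 8×3 + 6×4 + 7×4 = 116
Austin: 8×1 + 8×2 + 6×3 + 7×2 = 56

Boston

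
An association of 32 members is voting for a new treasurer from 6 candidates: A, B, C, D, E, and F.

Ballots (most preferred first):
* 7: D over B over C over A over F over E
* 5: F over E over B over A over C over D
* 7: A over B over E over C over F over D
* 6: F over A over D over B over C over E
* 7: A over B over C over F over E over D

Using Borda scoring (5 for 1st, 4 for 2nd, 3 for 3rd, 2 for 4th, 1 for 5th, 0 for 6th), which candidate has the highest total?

A: 7×2 + 5×2 + 7×5 + 6×4 + 7×5 = 118
B: 7×4 + 5×3 + 7×4 + 6×2 + 7×4 = 111
C: 7×3 + 5×1 + 7×2 + 6×1 + 7×3 = 67
D: 7×5 + 5×0 + 7×0 + 6×3 + 7×0 = 53
E: 7×0 + 5×4 + 7×3 + 6×0 + 7×1 = 48
F: 7×1 + 5×5 + 7×1 + 6×5 + 7×2 = 83

A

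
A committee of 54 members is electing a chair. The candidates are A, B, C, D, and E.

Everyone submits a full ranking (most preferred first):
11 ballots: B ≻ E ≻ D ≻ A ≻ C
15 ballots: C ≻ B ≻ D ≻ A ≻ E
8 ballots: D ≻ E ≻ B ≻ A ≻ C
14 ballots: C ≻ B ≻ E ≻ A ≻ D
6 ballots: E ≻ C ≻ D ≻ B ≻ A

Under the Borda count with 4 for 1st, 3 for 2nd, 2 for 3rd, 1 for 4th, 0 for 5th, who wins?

A: 11×1 + 15×1 + 8×1 + 14×1 + 6×0 = 48
B: 11×4 + 15×3 + 8×2 + 14×3 + 6×1 = 153
C: 11×0 + 15×4 + 8×0 + 14×4 + 6×3 = 134
D: 11×2 + 15×2 + 8×4 + 14×0 + 6×2 = 96
E: 11×3 + 15×0 + 8×3 + 14×2 + 6×4 = 109

B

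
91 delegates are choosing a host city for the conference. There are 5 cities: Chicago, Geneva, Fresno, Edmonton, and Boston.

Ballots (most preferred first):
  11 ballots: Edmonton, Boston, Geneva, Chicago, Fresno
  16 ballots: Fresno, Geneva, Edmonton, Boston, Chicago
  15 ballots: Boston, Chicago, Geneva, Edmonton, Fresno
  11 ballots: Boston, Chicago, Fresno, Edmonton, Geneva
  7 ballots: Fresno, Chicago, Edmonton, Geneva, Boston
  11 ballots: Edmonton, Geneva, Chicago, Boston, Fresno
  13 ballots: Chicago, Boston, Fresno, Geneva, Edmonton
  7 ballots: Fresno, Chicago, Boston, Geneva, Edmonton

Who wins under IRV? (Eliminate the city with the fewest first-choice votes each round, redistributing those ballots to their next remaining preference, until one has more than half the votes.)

Round 1: Chicago 13, Geneva 0, Fresno 30, Edmonton 22, Boston 26. Geneva eliminated.
Round 2: Chicago 13, Fresno 30, Edmonton 22, Boston 26. Chicago eliminated.
Round 3: Fresno 30, Edmonton 22, Boston 39. Edmonton eliminated.
Round 4: Fresno 30, Boston 61. Boston has a majority (≥46).

Boston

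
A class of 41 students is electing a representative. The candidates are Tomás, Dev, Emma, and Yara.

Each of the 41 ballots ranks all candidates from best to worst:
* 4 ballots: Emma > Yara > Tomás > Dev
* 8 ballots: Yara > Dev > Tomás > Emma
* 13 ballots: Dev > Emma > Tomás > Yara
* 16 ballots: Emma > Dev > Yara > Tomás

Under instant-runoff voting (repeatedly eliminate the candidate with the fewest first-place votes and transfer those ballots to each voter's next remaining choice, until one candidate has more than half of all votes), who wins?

Round 1: Tomás 0, Dev 13, Emma 20, Yara 8. Tomás eliminated.
Round 2: Dev 13, Emma 20, Yara 8. Yara eliminated.
Round 3: Dev 21, Emma 20. Dev has a majority (≥21).

Dev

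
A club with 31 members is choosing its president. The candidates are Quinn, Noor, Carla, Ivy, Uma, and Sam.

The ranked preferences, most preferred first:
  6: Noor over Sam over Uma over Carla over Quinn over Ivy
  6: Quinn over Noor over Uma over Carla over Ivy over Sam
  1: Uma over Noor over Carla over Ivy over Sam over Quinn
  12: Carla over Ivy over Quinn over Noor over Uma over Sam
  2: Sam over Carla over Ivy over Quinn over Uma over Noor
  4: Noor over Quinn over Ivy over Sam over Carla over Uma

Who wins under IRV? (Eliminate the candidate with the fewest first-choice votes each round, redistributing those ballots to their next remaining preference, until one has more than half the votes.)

Noor

Round 1: Quinn 6, Noor 10, Carla 12, Ivy 0, Uma 1, Sam 2. Ivy eliminated.
Round 2: Quinn 6, Noor 10, Carla 12, Uma 1, Sam 2. Uma eliminated.
Round 3: Quinn 6, Noor 11, Carla 12, Sam 2. Sam eliminated.
Round 4: Quinn 6, Noor 11, Carla 14. Quinn eliminated.
Round 5: Noor 17, Carla 14. Noor has a majority (≥16).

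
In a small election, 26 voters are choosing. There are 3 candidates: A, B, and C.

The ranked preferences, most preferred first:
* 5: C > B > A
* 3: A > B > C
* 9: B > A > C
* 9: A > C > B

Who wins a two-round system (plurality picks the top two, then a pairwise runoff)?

Round 1 first-place votes: A 12, B 9, C 5. A and B advance.
Runoff: A is ranked above B on 12 ballots, B above A on 14.

B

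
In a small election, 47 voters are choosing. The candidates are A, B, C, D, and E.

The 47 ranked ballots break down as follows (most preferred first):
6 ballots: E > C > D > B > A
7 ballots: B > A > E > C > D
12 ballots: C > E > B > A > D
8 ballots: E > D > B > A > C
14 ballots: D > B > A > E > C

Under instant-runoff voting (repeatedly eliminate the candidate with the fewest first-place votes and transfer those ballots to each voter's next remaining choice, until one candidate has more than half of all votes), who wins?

Round 1: A 0, B 7, C 12, D 14, E 14. A eliminated.
Round 2: B 7, C 12, D 14, E 14. B eliminated.
Round 3: C 12, D 14, E 21. C eliminated.
Round 4: D 14, E 33. E has a majority (≥24).

E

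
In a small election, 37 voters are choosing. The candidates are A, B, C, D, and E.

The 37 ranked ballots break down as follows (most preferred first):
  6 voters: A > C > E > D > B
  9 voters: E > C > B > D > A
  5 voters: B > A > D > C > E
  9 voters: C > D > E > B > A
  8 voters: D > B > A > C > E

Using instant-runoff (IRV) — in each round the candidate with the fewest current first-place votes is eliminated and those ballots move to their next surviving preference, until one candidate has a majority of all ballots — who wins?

Round 1: A 6, B 5, C 9, D 8, E 9. B eliminated.
Round 2: A 11, C 9, D 8, E 9. D eliminated.
Round 3: A 19, C 9, E 9. A has a majority (≥19).

A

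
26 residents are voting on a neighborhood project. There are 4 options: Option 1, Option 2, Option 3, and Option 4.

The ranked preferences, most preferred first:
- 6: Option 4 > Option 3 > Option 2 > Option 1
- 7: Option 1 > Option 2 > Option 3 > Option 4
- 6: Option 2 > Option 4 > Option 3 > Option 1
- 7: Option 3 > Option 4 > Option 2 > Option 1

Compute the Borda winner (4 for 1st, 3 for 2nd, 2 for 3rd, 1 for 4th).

Option 1: 6×1 + 7×4 + 6×1 + 7×1 = 47
Option 2: 6×2 + 7×3 + 6×4 + 7×2 = 71
Option 3: 6×3 + 7×2 + 6×2 + 7×4 = 72
Option 4: 6×4 + 7×1 + 6×3 + 7×3 = 70

Option 3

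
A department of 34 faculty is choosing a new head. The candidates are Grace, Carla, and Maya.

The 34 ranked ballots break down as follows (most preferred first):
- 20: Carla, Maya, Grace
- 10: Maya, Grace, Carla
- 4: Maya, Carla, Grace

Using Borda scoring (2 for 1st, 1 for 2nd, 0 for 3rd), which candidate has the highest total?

Grace: 20×0 + 10×1 + 4×0 = 10
Carla: 20×2 + 10×0 + 4×1 = 44
Maya: 20×1 + 10×2 + 4×2 = 48

Maya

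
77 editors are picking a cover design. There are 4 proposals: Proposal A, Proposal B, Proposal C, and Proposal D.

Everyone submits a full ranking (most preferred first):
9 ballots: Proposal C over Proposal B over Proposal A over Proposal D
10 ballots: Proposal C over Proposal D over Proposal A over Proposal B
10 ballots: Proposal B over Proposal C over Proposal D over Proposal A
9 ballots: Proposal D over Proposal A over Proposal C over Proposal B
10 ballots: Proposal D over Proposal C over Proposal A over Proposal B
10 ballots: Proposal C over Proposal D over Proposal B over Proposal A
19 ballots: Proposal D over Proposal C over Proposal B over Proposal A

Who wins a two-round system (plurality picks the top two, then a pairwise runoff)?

Proposal C

Round 1 first-place votes: Proposal A 0, Proposal B 10, Proposal C 29, Proposal D 38. Proposal D and Proposal C advance.
Runoff: Proposal D is ranked above Proposal C on 38 ballots, Proposal C above Proposal D on 39.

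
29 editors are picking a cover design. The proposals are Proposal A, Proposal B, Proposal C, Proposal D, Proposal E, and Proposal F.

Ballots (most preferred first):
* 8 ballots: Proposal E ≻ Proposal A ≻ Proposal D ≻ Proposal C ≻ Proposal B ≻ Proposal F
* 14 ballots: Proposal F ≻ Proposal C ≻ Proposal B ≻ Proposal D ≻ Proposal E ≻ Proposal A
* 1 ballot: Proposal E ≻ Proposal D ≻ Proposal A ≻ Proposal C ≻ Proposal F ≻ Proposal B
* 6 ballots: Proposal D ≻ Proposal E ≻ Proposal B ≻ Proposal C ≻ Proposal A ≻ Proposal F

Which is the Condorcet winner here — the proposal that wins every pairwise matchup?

Proposal D

Proposal D vs Proposal A: 21–8
Proposal D vs Proposal B: 15–14
Proposal D vs Proposal C: 15–14
Proposal D vs Proposal E: 20–9
Proposal D vs Proposal F: 15–14
Proposal D beats every other proposal.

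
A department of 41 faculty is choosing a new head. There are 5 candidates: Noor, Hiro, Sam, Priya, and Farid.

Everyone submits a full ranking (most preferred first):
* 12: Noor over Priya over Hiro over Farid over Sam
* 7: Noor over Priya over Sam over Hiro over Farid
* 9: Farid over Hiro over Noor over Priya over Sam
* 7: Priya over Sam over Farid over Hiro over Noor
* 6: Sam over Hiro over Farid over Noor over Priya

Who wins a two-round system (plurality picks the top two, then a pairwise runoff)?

Round 1 first-place votes: Noor 19, Hiro 0, Sam 6, Priya 7, Farid 9. Noor and Farid advance.
Runoff: Noor is ranked above Farid on 19 ballots, Farid above Noor on 22.

Farid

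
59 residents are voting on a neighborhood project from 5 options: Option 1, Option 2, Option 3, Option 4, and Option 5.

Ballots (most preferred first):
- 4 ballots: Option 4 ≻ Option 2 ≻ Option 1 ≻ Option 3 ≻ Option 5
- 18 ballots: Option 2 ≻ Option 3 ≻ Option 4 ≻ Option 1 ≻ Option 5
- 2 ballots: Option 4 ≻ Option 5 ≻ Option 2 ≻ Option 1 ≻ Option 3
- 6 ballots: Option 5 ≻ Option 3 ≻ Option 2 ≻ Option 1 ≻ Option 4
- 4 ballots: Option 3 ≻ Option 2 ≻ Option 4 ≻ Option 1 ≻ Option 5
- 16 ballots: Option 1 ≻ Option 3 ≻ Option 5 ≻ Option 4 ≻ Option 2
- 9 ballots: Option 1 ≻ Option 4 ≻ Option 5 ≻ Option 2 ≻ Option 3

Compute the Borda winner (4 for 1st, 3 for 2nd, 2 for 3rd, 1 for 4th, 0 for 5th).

Option 3

Option 1: 4×2 + 18×1 + 2×1 + 6×1 + 4×1 + 16×4 + 9×4 = 138
Option 2: 4×3 + 18×4 + 2×2 + 6×2 + 4×3 + 16×0 + 9×1 = 121
Option 3: 4×1 + 18×3 + 2×0 + 6×3 + 4×4 + 16×3 + 9×0 = 140
Option 4: 4×4 + 18×2 + 2×4 + 6×0 + 4×2 + 16×1 + 9×3 = 111
Option 5: 4×0 + 18×0 + 2×3 + 6×4 + 4×0 + 16×2 + 9×2 = 80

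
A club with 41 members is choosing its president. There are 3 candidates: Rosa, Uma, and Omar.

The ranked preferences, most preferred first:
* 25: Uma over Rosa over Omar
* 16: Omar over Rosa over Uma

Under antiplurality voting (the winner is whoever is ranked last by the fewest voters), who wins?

Last-place votes: Rosa 0, Uma 16, Omar 25.

Rosa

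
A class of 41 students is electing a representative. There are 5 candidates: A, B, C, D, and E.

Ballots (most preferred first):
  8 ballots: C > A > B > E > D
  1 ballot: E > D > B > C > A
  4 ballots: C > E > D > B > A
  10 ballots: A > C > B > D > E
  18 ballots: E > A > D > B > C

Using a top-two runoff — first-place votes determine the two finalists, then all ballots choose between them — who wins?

Round 1 first-place votes: A 10, B 0, C 12, D 0, E 19. E and C advance.
Runoff: E is ranked above C on 19 ballots, C above E on 22.

C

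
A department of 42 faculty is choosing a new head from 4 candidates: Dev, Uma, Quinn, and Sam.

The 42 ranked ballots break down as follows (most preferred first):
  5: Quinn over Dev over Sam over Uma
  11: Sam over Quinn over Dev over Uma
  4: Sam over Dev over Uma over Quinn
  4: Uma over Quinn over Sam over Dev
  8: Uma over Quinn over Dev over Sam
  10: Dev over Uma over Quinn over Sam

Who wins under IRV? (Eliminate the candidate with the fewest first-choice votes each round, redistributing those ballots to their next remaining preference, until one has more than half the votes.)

Round 1: Dev 10, Uma 12, Quinn 5, Sam 15. Quinn eliminated.
Round 2: Dev 15, Uma 12, Sam 15. Uma eliminated.
Round 3: Dev 23, Sam 19. Dev has a majority (≥22).

Dev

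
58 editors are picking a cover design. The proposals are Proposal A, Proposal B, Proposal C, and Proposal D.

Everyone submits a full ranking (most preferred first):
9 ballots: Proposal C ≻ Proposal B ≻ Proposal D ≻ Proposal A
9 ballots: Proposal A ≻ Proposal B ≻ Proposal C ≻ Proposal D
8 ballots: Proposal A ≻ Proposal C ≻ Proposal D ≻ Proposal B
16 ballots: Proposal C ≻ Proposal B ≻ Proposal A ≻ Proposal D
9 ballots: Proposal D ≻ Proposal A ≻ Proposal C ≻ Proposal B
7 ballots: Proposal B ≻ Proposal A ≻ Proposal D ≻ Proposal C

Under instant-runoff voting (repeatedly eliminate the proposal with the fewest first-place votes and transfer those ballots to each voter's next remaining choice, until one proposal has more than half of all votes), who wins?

Proposal A

Round 1: Proposal A 17, Proposal B 7, Proposal C 25, Proposal D 9. Proposal B eliminated.
Round 2: Proposal A 24, Proposal C 25, Proposal D 9. Proposal D eliminated.
Round 3: Proposal A 33, Proposal C 25. Proposal A has a majority (≥30).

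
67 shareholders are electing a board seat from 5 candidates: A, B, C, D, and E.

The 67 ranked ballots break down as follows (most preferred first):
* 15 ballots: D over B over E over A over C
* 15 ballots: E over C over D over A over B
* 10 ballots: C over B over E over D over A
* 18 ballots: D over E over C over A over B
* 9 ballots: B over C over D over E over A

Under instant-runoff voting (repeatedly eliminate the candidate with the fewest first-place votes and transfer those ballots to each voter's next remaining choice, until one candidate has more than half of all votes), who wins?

Round 1: A 0, B 9, C 10, D 33, E 15. A eliminated.
Round 2: B 9, C 10, D 33, E 15. B eliminated.
Round 3: C 19, D 33, E 15. E eliminated.
Round 4: C 34, D 33. C has a majority (≥34).

C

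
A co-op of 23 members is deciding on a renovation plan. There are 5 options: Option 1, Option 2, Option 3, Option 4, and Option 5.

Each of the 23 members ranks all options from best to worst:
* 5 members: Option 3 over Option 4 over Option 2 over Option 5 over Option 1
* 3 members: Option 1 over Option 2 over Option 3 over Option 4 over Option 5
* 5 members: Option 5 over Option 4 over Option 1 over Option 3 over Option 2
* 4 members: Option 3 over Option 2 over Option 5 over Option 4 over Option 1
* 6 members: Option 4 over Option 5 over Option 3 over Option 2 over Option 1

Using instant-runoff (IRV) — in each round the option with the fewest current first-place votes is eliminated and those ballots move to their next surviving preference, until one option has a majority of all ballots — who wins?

Option 3

Round 1: Option 1 3, Option 2 0, Option 3 9, Option 4 6, Option 5 5. Option 2 eliminated.
Round 2: Option 1 3, Option 3 9, Option 4 6, Option 5 5. Option 1 eliminated.
Round 3: Option 3 12, Option 4 6, Option 5 5. Option 3 has a majority (≥12).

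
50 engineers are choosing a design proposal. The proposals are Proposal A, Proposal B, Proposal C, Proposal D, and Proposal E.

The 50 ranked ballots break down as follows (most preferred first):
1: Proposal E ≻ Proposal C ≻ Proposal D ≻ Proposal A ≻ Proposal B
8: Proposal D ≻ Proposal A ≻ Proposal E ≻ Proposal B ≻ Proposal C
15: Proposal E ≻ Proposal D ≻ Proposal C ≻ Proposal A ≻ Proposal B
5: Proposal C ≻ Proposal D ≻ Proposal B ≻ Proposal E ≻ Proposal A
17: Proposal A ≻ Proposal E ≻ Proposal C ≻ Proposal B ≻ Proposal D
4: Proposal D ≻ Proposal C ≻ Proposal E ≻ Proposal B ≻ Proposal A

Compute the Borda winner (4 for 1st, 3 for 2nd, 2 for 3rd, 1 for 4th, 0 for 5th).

Proposal E

Proposal A: 1×1 + 8×3 + 15×1 + 5×0 + 17×4 + 4×0 = 108
Proposal B: 1×0 + 8×1 + 15×0 + 5×2 + 17×1 + 4×1 = 39
Proposal C: 1×3 + 8×0 + 15×2 + 5×4 + 17×2 + 4×3 = 99
Proposal D: 1×2 + 8×4 + 15×3 + 5×3 + 17×0 + 4×4 = 110
Proposal E: 1×4 + 8×2 + 15×4 + 5×1 + 17×3 + 4×2 = 144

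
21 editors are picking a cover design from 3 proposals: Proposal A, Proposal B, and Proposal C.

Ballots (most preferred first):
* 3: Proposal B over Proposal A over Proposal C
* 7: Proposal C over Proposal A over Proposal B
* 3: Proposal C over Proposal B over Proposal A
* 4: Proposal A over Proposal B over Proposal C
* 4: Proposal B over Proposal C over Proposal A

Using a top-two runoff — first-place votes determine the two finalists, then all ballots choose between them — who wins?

Round 1 first-place votes: Proposal A 4, Proposal B 7, Proposal C 10. Proposal C and Proposal B advance.
Runoff: Proposal C is ranked above Proposal B on 10 ballots, Proposal B above Proposal C on 11.

Proposal B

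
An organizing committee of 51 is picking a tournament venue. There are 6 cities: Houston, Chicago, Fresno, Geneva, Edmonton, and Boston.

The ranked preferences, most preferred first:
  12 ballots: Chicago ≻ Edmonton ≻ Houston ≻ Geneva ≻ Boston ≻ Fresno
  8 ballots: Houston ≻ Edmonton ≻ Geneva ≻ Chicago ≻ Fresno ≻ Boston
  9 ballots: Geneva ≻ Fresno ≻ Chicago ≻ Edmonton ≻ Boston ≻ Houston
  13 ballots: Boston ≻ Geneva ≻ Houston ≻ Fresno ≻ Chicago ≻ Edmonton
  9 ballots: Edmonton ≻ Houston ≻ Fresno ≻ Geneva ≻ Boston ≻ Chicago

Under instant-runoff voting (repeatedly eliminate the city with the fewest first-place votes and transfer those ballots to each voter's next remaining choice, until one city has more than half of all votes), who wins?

Round 1: Houston 8, Chicago 12, Fresno 0, Geneva 9, Edmonton 9, Boston 13. Fresno eliminated.
Round 2: Houston 8, Chicago 12, Geneva 9, Edmonton 9, Boston 13. Houston eliminated.
Round 3: Chicago 12, Geneva 9, Edmonton 17, Boston 13. Geneva eliminated.
Round 4: Chicago 21, Edmonton 17, Boston 13. Boston eliminated.
Round 5: Chicago 34, Edmonton 17. Chicago has a majority (≥26).

Chicago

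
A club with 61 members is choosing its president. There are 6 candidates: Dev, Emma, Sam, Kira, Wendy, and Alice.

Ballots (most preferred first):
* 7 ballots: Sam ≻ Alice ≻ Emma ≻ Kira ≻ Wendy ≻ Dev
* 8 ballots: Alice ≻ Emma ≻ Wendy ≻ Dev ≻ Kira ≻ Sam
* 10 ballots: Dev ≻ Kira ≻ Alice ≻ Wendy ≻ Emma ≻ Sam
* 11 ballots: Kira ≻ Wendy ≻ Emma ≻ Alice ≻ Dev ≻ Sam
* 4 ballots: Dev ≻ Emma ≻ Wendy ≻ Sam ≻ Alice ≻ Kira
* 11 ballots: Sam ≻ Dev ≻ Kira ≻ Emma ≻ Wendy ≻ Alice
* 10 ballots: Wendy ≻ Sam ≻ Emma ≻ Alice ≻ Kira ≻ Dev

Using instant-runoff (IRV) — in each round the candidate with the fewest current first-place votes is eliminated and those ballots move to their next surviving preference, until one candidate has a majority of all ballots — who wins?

Round 1: Dev 14, Emma 0, Sam 18, Kira 11, Wendy 10, Alice 8. Emma eliminated.
Round 2: Dev 14, Sam 18, Kira 11, Wendy 10, Alice 8. Alice eliminated.
Round 3: Dev 14, Sam 18, Kira 11, Wendy 18. Kira eliminated.
Round 4: Dev 14, Sam 18, Wendy 29. Dev eliminated.
Round 5: Sam 18, Wendy 43. Wendy has a majority (≥31).

Wendy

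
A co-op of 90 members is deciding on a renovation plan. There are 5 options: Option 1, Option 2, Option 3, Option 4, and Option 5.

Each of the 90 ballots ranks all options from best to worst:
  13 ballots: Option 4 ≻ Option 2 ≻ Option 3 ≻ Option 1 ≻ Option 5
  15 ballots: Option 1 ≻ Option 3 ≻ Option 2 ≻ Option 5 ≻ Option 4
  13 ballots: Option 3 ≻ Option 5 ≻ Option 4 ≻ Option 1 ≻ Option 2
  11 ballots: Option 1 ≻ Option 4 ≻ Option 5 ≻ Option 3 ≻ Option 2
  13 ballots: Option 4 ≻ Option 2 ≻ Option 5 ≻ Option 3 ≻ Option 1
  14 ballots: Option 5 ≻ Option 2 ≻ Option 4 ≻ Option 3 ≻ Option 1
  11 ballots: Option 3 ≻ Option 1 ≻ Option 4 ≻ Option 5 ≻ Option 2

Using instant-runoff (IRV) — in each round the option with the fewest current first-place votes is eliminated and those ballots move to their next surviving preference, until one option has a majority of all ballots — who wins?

Round 1: Option 1 26, Option 2 0, Option 3 24, Option 4 26, Option 5 14. Option 2 eliminated.
Round 2: Option 1 26, Option 3 24, Option 4 26, Option 5 14. Option 5 eliminated.
Round 3: Option 1 26, Option 3 24, Option 4 40. Option 3 eliminated.
Round 4: Option 1 37, Option 4 53. Option 4 has a majority (≥46).

Option 4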